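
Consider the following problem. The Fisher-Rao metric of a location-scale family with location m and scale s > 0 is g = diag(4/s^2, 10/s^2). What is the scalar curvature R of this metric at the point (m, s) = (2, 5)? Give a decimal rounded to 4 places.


The metric has the form g = (A dm^2 + B ds^2)/s^2 with A = 4, B = 10.
Substitute u = sqrt(A/B)*m: g = B*(du^2 + ds^2)/s^2, i.e. B times the
Poincare upper half-plane metric, which has constant Gaussian curvature -1.
Scaling a 2D metric by a constant c divides the Gaussian curvature by c,
so K = -1/B = -1/(10) = -0.1000 everywhere (the point (m, s) = (2, 5) is irrelevant:
the curvature is constant).
Scalar curvature in dimension 2: R = 2K = -2/(10) = -0.2000.

-0.2000


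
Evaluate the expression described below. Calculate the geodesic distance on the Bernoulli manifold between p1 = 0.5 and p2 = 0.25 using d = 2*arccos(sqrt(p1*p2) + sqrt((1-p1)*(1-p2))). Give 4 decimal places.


Geodesic distance on Bernoulli manifold:
d(p1,p2) = 2*arccos(sqrt(p1*p2) + sqrt((1-p1)*(1-p2))).
sqrt(p1*p2) = sqrt(0.5*0.25) = 0.353553.
sqrt((1-p1)*(1-p2)) = sqrt(0.5*0.75) = 0.612372.
arg = 0.353553 + 0.612372 = 0.965926.
d = 2*arccos(0.965926) = 0.5236

0.5236


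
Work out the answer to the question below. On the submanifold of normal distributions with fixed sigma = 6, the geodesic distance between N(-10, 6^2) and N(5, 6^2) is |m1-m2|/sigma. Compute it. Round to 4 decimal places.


On the fixed-variance normal subfamily, geodesic distance = |m1-m2|/sigma.
|-10 - 5| = 15.
sigma = 6.
d = 15/6 = 2.5000

2.5000


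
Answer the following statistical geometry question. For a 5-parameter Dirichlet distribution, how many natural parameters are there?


Exponential family dimension calculation:
Dirichlet with 5 components has 5 natural parameters.

5


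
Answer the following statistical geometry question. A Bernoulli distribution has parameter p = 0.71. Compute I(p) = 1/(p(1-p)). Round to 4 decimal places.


For Bernoulli(p), Fisher information is I(p) = 1/(p*(1-p)).
p = 0.71, 1-p = 0.29.
p*(1-p) = 0.2059.
I(p) = 1/0.2059 = 4.8567

4.8567


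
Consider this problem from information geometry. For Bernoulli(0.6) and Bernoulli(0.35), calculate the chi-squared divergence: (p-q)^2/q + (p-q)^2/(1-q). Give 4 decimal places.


Chi-squared divergence between Bernoulli distributions:
chi^2 = (p-q)^2/q + (p-q)^2/(1-q).
p = 0.6, q = 0.35, p-q = 0.25.
(p-q)^2 = 0.0625.
term1 = 0.0625/0.35 = 0.178571.
term2 = 0.0625/0.65 = 0.096154.
chi^2 = 0.178571 + 0.096154 = 0.2747

0.2747


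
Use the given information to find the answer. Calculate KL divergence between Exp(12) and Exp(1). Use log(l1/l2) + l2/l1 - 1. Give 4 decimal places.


KL divergence for exponential family:
KL = log(l1/l2) + l2/l1 - 1.
log(12/1) = 2.484907.
1/12 = 0.083333.
KL = 2.484907 + 0.083333 - 1 = 1.5682

1.5682


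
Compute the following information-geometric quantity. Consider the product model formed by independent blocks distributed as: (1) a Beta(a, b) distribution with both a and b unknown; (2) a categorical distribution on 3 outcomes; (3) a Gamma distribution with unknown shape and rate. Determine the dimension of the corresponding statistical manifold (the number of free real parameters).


The dimension of a statistical manifold equals the number of free
(independent) real parameters of the model. For a product of independent
blocks the parameter counts add.
- Beta (a, b): 2.
- categorical on 3 outcomes (probabilities sum to 1): 3-1 = 2.
- Gamma (shape, rate): 2.
Total = 2 + 2 + 2 = 6.
Dimension = 6

6


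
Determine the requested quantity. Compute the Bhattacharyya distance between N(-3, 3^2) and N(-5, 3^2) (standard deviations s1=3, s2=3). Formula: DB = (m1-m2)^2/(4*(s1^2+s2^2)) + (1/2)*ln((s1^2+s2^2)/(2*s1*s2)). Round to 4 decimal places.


Bhattacharyya distance between two Gaussians:
DB = (m1-m2)^2/(4*(s1^2+s2^2)) + (1/2)*ln((s1^2+s2^2)/(2*s1*s2)).
(m1-m2)^2 = (2)^2 = 4.
s1^2+s2^2 = 9 + 9 = 18.
term1 = 4/72 = 0.055556.
term2 = 0.5*ln(18/18.0) = 0.0.
DB = 0.055556 + 0.0 = 0.0556

0.0556


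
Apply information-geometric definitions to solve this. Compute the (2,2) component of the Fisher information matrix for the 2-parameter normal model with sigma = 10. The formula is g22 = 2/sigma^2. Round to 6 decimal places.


For the 2-parameter normal family, the Fisher metric has:
  g11 = 1/sigma^2, g22 = 2/sigma^2.
sigma = 10, sigma^2 = 100.
g22 = 0.020000

0.020000


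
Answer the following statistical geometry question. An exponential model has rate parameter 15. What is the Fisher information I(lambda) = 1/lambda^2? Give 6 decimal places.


Fisher information for exponential: I(lambda) = 1/lambda^2.
lambda = 15, lambda^2 = 225.
I = 1/225 = 0.004444

0.004444


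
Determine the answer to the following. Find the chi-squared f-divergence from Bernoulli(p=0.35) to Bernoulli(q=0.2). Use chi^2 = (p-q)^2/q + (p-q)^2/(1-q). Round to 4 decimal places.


Chi-squared divergence between Bernoulli distributions:
chi^2 = (p-q)^2/q + (p-q)^2/(1-q).
p = 0.35, q = 0.2, p-q = 0.15.
(p-q)^2 = 0.0225.
term1 = 0.0225/0.2 = 0.1125.
term2 = 0.0225/0.8 = 0.028125.
chi^2 = 0.1125 + 0.028125 = 0.1406

0.1406


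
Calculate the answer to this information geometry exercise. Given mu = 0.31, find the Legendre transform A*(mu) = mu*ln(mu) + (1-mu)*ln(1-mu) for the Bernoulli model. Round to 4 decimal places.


Legendre transform for Bernoulli:
A*(mu) = mu*log(mu) + (1-mu)*log(1-mu).
mu = 0.31, 1-mu = 0.69.
mu*log(mu) = 0.31*log(0.31) = -0.363067.
(1-mu)*log(1-mu) = 0.69*log(0.69) = -0.256034.
A* = -0.363067 + -0.256034 = -0.6191

-0.6191


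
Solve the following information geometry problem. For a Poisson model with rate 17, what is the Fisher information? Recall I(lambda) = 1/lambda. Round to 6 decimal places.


Fisher information for Poisson: I(lambda) = 1/lambda.
lambda = 17.
I(lambda) = 1/17 = 0.058824

0.058824


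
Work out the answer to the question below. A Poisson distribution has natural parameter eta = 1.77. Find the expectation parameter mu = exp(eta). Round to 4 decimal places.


Expectation parameter for Poisson exponential family:
mu = exp(eta).
eta = 1.77.
mu = exp(1.77) = 5.8709

5.8709


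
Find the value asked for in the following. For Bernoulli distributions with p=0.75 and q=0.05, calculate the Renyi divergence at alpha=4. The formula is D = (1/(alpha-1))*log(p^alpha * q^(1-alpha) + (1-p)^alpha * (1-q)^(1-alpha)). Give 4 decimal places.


Renyi divergence of order alpha between Bernoulli distributions:
D = (1/(alpha-1))*log(p^alpha * q^(1-alpha) + (1-p)^alpha * (1-q)^(1-alpha)).
alpha = 4, p = 0.75, q = 0.05.
p^alpha * q^(1-alpha) = 0.75^4 * 0.05^-3 = 2531.25.
(1-p)^alpha * (1-q)^(1-alpha) = 0.25^4 * 0.95^-3 = 0.004556.
sum = 2531.25 + 0.004556 = 2531.254556.
D = (1/3)*log(2531.254556) = 2.6122

2.6122


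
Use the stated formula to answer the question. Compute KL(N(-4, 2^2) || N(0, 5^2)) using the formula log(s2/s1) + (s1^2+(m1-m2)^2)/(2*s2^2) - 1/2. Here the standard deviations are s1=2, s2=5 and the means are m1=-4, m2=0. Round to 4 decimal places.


KL divergence between normal distributions:
KL = log(s2/s1) + (s1^2 + (m1-m2)^2)/(2*s2^2) - 1/2.
log(5/2) = 0.916291.
(2^2 + (-4-0)^2)/(2*5^2) = (4 + 16)/50 = 0.4.
KL = 0.916291 + 0.4 - 0.5 = 0.8163

0.8163


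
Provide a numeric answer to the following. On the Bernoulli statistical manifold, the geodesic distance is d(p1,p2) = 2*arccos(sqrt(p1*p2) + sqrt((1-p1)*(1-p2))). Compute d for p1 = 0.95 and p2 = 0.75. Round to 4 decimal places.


Geodesic distance on Bernoulli manifold:
d(p1,p2) = 2*arccos(sqrt(p1*p2) + sqrt((1-p1)*(1-p2))).
sqrt(p1*p2) = sqrt(0.95*0.75) = 0.844097.
sqrt((1-p1)*(1-p2)) = sqrt(0.05*0.25) = 0.111803.
arg = 0.844097 + 0.111803 = 0.955901.
d = 2*arccos(0.955901) = 0.5962

0.5962


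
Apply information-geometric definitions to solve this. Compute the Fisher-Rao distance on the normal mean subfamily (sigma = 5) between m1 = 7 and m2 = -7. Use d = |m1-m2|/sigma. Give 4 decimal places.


On the fixed-variance normal subfamily, geodesic distance = |m1-m2|/sigma.
|7 - -7| = 14.
sigma = 5.
d = 14/5 = 2.8000

2.8000


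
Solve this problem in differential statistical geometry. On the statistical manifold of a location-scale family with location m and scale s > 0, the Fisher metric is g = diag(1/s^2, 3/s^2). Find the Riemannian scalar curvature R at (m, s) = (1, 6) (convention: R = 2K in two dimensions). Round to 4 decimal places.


The metric has the form g = (A dm^2 + B ds^2)/s^2 with A = 1, B = 3.
Substitute u = sqrt(A/B)*m: g = B*(du^2 + ds^2)/s^2, i.e. B times the
Poincare upper half-plane metric, which has constant Gaussian curvature -1.
Scaling a 2D metric by a constant c divides the Gaussian curvature by c,
so K = -1/B = -1/(3) = -0.3333 everywhere (the point (m, s) = (1, 6) is irrelevant:
the curvature is constant).
Scalar curvature in dimension 2: R = 2K = -2/(3) = -0.6667.

-0.6667


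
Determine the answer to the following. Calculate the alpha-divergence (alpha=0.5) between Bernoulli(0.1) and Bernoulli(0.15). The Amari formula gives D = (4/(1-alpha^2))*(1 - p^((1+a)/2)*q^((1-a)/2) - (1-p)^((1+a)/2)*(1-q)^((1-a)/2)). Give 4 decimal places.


Amari alpha-divergence:
D = (4/(1-alpha^2))*(1 - p^((1+a)/2)*q^((1-a)/2) - (1-p)^((1+a)/2)*(1-q)^((1-a)/2)).
alpha = 0.5, p = 0.1, q = 0.15.
e1 = (1+alpha)/2 = 0.75, e2 = (1-alpha)/2 = 0.25.
t1 = p^e1 * q^e2 = 0.1^0.75 * 0.15^0.25 = 0.110668.
t2 = (1-p)^e1 * (1-q)^e2 = 0.9^0.75 * 0.85^0.25 = 0.887231.
4/(1-alpha^2) = 5.333333.
D = 5.333333*(1 - 0.110668 - 0.887231) = 0.0112

0.0112


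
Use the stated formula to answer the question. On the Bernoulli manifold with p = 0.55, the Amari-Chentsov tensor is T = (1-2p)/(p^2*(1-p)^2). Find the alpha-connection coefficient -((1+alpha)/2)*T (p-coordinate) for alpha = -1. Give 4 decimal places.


Skewness (Amari-Chentsov) tensor: T = (1-2p)/(p^2*(1-p)^2).
p = 0.55, 1-2p = -0.1, p^2 = 0.3025, (1-p)^2 = 0.2025.
T = -0.1/(0.3025 * 0.2025) = -1.632486.
In the p-coordinate, Gamma^(alpha) = Gamma^(0) - (alpha/2)*T with Gamma^(0) = (1/2)*g'(p) = -T/2,
so Gamma^(alpha) = -((1+alpha)/2)*T.
alpha = -1, -(1+alpha)/2 = 0.0.
Gamma = 0.0 * -1.632486 = 0.0000

0.0000


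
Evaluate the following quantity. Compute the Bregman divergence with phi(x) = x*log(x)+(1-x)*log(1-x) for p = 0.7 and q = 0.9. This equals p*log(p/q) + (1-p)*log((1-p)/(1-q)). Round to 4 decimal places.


Bregman divergence with negative entropy generator:
D = p*log(p/q) + (1-p)*log((1-p)/(1-q)).
p = 0.7, q = 0.9.
p*log(p/q) = 0.7*log(0.7/0.9) = -0.17592.
(1-p)*log((1-p)/(1-q)) = 0.3*log(0.3/0.1) = 0.329584.
D = -0.17592 + 0.329584 = 0.1537

0.1537


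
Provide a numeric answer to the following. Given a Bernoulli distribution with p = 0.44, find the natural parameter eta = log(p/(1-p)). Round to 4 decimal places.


Natural parameter for Bernoulli: eta = log(p/(1-p)).
p = 0.44, 1-p = 0.56.
p/(1-p) = 0.785714.
eta = log(0.785714) = -0.2412

-0.2412


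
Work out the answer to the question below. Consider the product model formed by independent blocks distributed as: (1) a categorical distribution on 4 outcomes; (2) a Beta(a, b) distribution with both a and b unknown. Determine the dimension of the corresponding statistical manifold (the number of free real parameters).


The dimension of a statistical manifold equals the number of free
(independent) real parameters of the model. For a product of independent
blocks the parameter counts add.
- categorical on 4 outcomes (probabilities sum to 1): 4-1 = 3.
- Beta (a, b): 2.
Total = 3 + 2 = 5.
Dimension = 5

5


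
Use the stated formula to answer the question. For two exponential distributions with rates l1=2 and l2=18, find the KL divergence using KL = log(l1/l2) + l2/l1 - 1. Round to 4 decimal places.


KL divergence for exponential family:
KL = log(l1/l2) + l2/l1 - 1.
log(2/18) = -2.197225.
18/2 = 9.0.
KL = -2.197225 + 9.0 - 1 = 5.8028

5.8028


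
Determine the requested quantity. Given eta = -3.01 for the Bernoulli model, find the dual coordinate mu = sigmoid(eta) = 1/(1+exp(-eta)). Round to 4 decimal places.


Dual coordinate (expectation parameter) for Bernoulli:
mu = 1/(1+exp(-eta)).
eta = -3.01.
exp(-eta) = exp(3.01) = 20.2874.
mu = 1/(1+20.2874) = 0.0470

0.0470


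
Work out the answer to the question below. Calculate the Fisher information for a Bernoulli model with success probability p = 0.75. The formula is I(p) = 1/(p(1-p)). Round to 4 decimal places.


For Bernoulli(p), Fisher information is I(p) = 1/(p*(1-p)).
p = 0.75, 1-p = 0.25.
p*(1-p) = 0.1875.
I(p) = 1/0.1875 = 5.3333

5.3333


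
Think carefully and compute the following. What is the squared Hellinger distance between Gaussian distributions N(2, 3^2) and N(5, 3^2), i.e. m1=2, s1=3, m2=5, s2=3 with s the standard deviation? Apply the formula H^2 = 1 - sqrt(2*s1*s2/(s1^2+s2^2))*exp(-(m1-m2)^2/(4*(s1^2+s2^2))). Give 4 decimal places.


Squared Hellinger distance for Gaussians:
H^2 = 1 - sqrt(2*s1*s2/(s1^2+s2^2)) * exp(-(m1-m2)^2/(4*(s1^2+s2^2))).
s1^2 = 9, s2^2 = 9, s1^2+s2^2 = 18.
sqrt(2*3*3/(18)) = 1.0.
(m1-m2)^2 = (-3)^2 = 9.
exp(-9/(4*18)) = exp(-0.125) = 0.882497.
H^2 = 1 - 1.0*0.882497 = 0.1175

0.1175


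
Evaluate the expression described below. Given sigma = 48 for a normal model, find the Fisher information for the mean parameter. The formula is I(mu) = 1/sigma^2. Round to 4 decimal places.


The Fisher information for the mean of a normal distribution is I(mu) = 1/sigma^2.
sigma = 48, so sigma^2 = 2304.
I(mu) = 1/2304 = 0.0004

0.0004


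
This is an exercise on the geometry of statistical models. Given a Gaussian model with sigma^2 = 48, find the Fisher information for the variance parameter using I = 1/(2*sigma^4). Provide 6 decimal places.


Fisher information for variance: I(sigma^2) = 1/(2*sigma^4).
sigma^2 = 48, so sigma^4 = 2304.
I = 1/(2*2304) = 1/4608 = 0.000217

0.000217


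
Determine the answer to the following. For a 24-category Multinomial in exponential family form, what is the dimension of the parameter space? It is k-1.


Exponential family dimension calculation:
For Multinomial with k=24 categories, dim = k-1 = 23.

23


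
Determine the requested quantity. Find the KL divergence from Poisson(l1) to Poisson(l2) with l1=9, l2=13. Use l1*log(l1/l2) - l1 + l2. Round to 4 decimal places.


KL divergence for Poisson:
KL = l1*log(l1/l2) - l1 + l2.
l1 = 9, l2 = 13.
log(9/13) = -0.367725.
l1*log(l1/l2) = 9 * -0.367725 = -3.309523.
KL = -3.309523 - 9 + 13 = 0.6905

0.6905


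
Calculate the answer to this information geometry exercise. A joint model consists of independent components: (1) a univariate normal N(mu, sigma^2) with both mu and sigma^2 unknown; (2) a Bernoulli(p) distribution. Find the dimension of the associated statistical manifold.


The dimension of a statistical manifold equals the number of free
(independent) real parameters of the model. For a product of independent
blocks the parameter counts add.
- normal (mu, sigma^2): 2.
- Bernoulli (p): 1.
Total = 2 + 1 = 3.
Dimension = 3

3


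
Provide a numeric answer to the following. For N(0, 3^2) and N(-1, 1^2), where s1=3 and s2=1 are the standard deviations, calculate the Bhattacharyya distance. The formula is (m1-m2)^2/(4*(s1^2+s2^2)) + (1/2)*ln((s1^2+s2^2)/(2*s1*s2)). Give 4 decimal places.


Bhattacharyya distance between two Gaussians:
DB = (m1-m2)^2/(4*(s1^2+s2^2)) + (1/2)*ln((s1^2+s2^2)/(2*s1*s2)).
(m1-m2)^2 = (1)^2 = 1.
s1^2+s2^2 = 9 + 1 = 10.
term1 = 1/40 = 0.025.
term2 = 0.5*ln(10/6.0) = 0.255413.
DB = 0.025 + 0.255413 = 0.2804

0.2804


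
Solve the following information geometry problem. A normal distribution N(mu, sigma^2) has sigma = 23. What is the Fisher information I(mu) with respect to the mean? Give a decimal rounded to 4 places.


The Fisher information for the mean of a normal distribution is I(mu) = 1/sigma^2.
sigma = 23, so sigma^2 = 529.
I(mu) = 1/529 = 0.0019

0.0019


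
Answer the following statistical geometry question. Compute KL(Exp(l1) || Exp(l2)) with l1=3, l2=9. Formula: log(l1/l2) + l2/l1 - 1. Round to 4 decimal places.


KL divergence for exponential family:
KL = log(l1/l2) + l2/l1 - 1.
log(3/9) = -1.098612.
9/3 = 3.0.
KL = -1.098612 + 3.0 - 1 = 0.9014

0.9014


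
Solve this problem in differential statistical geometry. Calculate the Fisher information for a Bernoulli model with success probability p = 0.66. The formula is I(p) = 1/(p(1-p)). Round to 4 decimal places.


For Bernoulli(p), Fisher information is I(p) = 1/(p*(1-p)).
p = 0.66, 1-p = 0.34.
p*(1-p) = 0.2244.
I(p) = 1/0.2244 = 4.4563

4.4563


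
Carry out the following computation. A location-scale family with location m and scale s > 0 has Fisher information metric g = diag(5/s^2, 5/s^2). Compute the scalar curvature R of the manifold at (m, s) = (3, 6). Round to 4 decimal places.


The metric has the form g = (A dm^2 + B ds^2)/s^2 with A = 5, B = 5.
Substitute u = sqrt(A/B)*m: g = B*(du^2 + ds^2)/s^2, i.e. B times the
Poincare upper half-plane metric, which has constant Gaussian curvature -1.
Scaling a 2D metric by a constant c divides the Gaussian curvature by c,
so K = -1/B = -1/(5) = -0.2000 everywhere (the point (m, s) = (3, 6) is irrelevant:
the curvature is constant).
Scalar curvature in dimension 2: R = 2K = -2/(5) = -0.4000.

-0.4000


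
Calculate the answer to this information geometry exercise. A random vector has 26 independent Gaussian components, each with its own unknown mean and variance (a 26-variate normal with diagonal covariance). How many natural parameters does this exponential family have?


Exponential family dimension calculation:
Each univariate normal has two natural parameters (mu/sigma^2 and -1/(2 sigma^2)).
With 26 independent components, dim = 2 * 26 = 52.

52


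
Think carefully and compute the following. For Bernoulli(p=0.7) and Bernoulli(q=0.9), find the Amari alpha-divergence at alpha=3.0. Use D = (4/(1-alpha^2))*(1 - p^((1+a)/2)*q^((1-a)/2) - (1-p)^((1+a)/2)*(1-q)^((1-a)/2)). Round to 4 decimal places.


Amari alpha-divergence:
D = (4/(1-alpha^2))*(1 - p^((1+a)/2)*q^((1-a)/2) - (1-p)^((1+a)/2)*(1-q)^((1-a)/2)).
alpha = 3.0, p = 0.7, q = 0.9.
e1 = (1+alpha)/2 = 2.0, e2 = (1-alpha)/2 = -1.0.
t1 = p^e1 * q^e2 = 0.7^2.0 * 0.9^-1.0 = 0.544444.
t2 = (1-p)^e1 * (1-q)^e2 = 0.3^2.0 * 0.1^-1.0 = 0.9.
4/(1-alpha^2) = -0.5.
D = -0.5*(1 - 0.544444 - 0.9) = 0.2222

0.2222


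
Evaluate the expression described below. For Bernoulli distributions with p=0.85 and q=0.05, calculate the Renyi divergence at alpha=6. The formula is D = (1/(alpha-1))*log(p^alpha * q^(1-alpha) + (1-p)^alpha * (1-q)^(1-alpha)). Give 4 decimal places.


Renyi divergence of order alpha between Bernoulli distributions:
D = (1/(alpha-1))*log(p^alpha * q^(1-alpha) + (1-p)^alpha * (1-q)^(1-alpha)).
alpha = 6, p = 0.85, q = 0.05.
p^alpha * q^(1-alpha) = 0.85^6 * 0.05^-5 = 1206878.45.
(1-p)^alpha * (1-q)^(1-alpha) = 0.15^6 * 0.95^-5 = 1.5e-05.
sum = 1206878.45 + 1.5e-05 = 1206878.450015.
D = (1/5)*log(1206878.450015) = 2.8007

2.8007


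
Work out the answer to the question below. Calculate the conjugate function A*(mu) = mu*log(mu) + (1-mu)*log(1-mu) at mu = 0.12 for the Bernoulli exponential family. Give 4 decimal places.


Legendre transform for Bernoulli:
A*(mu) = mu*log(mu) + (1-mu)*log(1-mu).
mu = 0.12, 1-mu = 0.88.
mu*log(mu) = 0.12*log(0.12) = -0.254432.
(1-mu)*log(1-mu) = 0.88*log(0.88) = -0.112493.
A* = -0.254432 + -0.112493 = -0.3669

-0.3669


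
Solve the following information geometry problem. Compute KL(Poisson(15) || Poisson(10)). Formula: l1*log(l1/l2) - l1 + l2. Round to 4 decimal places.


KL divergence for Poisson:
KL = l1*log(l1/l2) - l1 + l2.
l1 = 15, l2 = 10.
log(15/10) = 0.405465.
l1*log(l1/l2) = 15 * 0.405465 = 6.081977.
KL = 6.081977 - 15 + 10 = 1.0820

1.0820


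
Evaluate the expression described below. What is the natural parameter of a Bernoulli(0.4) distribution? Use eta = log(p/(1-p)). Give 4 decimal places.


Natural parameter for Bernoulli: eta = log(p/(1-p)).
p = 0.4, 1-p = 0.6.
p/(1-p) = 0.666667.
eta = log(0.666667) = -0.4055

-0.4055


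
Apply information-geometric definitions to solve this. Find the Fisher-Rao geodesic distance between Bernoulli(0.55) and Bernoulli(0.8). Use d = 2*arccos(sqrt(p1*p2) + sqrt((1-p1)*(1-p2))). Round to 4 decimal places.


Geodesic distance on Bernoulli manifold:
d(p1,p2) = 2*arccos(sqrt(p1*p2) + sqrt((1-p1)*(1-p2))).
sqrt(p1*p2) = sqrt(0.55*0.8) = 0.663325.
sqrt((1-p1)*(1-p2)) = sqrt(0.45*0.2) = 0.3.
arg = 0.663325 + 0.3 = 0.963325.
d = 2*arccos(0.963325) = 0.5433

0.5433


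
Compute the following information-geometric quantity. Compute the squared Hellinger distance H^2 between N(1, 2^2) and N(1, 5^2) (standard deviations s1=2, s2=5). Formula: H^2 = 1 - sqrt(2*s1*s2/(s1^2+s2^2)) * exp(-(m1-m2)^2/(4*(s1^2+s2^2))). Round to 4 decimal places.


Squared Hellinger distance for Gaussians:
H^2 = 1 - sqrt(2*s1*s2/(s1^2+s2^2)) * exp(-(m1-m2)^2/(4*(s1^2+s2^2))).
s1^2 = 4, s2^2 = 25, s1^2+s2^2 = 29.
sqrt(2*2*5/(29)) = 0.830455.
(m1-m2)^2 = (0)^2 = 0.
exp(-0/(4*29)) = exp(0.0) = 1.0.
H^2 = 1 - 0.830455*1.0 = 0.1695

0.1695


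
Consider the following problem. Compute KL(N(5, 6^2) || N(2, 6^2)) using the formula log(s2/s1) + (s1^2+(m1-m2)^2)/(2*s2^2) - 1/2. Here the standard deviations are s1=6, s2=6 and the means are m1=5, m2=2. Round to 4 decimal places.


KL divergence between normal distributions:
KL = log(s2/s1) + (s1^2 + (m1-m2)^2)/(2*s2^2) - 1/2.
log(6/6) = 0.0.
(6^2 + (5-2)^2)/(2*6^2) = (36 + 9)/72 = 0.625.
KL = 0.0 + 0.625 - 0.5 = 0.1250

0.1250


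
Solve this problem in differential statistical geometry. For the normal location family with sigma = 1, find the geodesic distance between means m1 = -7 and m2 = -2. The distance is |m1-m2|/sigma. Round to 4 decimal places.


On the fixed-variance normal subfamily, geodesic distance = |m1-m2|/sigma.
|-7 - -2| = 5.
sigma = 1.
d = 5/1 = 5.0000

5.0000


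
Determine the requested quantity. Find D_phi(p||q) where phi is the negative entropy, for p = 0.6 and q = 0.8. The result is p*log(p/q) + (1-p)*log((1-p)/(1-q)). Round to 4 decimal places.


Bregman divergence with negative entropy generator:
D = p*log(p/q) + (1-p)*log((1-p)/(1-q)).
p = 0.6, q = 0.8.
p*log(p/q) = 0.6*log(0.6/0.8) = -0.172609.
(1-p)*log((1-p)/(1-q)) = 0.4*log(0.4/0.2) = 0.277259.
D = -0.172609 + 0.277259 = 0.1046

0.1046


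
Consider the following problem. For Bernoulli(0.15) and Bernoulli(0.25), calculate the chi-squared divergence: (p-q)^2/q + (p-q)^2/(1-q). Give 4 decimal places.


Chi-squared divergence between Bernoulli distributions:
chi^2 = (p-q)^2/q + (p-q)^2/(1-q).
p = 0.15, q = 0.25, p-q = -0.1.
(p-q)^2 = 0.01.
term1 = 0.01/0.25 = 0.04.
term2 = 0.01/0.75 = 0.013333.
chi^2 = 0.04 + 0.013333 = 0.0533

0.0533


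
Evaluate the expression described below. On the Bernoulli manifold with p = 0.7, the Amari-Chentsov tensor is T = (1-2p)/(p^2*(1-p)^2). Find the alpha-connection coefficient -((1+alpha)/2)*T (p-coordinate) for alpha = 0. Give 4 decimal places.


Skewness (Amari-Chentsov) tensor: T = (1-2p)/(p^2*(1-p)^2).
p = 0.7, 1-2p = -0.4, p^2 = 0.49, (1-p)^2 = 0.09.
T = -0.4/(0.49 * 0.09) = -9.070295.
In the p-coordinate, Gamma^(alpha) = Gamma^(0) - (alpha/2)*T with Gamma^(0) = (1/2)*g'(p) = -T/2,
so Gamma^(alpha) = -((1+alpha)/2)*T.
alpha = 0, -(1+alpha)/2 = -0.5.
Gamma = -0.5 * -9.070295 = 4.5351

4.5351


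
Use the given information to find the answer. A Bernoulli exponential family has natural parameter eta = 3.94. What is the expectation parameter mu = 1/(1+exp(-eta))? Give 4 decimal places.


Dual coordinate (expectation parameter) for Bernoulli:
mu = 1/(1+exp(-eta)).
eta = 3.94.
exp(-eta) = exp(-3.94) = 0.019448.
mu = 1/(1+0.019448) = 0.9809

0.9809


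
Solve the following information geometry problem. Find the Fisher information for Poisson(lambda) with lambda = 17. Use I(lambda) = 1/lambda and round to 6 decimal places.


Fisher information for Poisson: I(lambda) = 1/lambda.
lambda = 17.
I(lambda) = 1/17 = 0.058824

0.058824


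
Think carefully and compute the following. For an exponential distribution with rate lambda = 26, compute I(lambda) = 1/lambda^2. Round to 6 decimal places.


Fisher information for exponential: I(lambda) = 1/lambda^2.
lambda = 26, lambda^2 = 676.
I = 1/676 = 0.001479

0.001479


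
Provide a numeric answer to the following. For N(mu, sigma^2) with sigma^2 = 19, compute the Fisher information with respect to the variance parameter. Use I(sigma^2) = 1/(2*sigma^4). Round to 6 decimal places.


Fisher information for variance: I(sigma^2) = 1/(2*sigma^4).
sigma^2 = 19, so sigma^4 = 361.
I = 1/(2*361) = 1/722 = 0.001385

0.001385


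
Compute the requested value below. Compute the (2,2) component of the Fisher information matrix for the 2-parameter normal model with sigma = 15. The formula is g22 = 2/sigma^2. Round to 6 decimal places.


For the 2-parameter normal family, the Fisher metric has:
  g11 = 1/sigma^2, g22 = 2/sigma^2.
sigma = 15, sigma^2 = 225.
g22 = 0.008889

0.008889


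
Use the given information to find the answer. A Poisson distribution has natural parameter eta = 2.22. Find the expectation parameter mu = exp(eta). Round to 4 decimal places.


Expectation parameter for Poisson exponential family:
mu = exp(eta).
eta = 2.22.
mu = exp(2.22) = 9.2073

9.2073


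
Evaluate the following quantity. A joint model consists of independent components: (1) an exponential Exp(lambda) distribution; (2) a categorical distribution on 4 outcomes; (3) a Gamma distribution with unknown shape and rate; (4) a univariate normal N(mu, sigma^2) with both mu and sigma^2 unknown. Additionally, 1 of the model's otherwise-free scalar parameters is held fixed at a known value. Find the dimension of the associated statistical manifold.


The dimension of a statistical manifold equals the number of free
(independent) real parameters of the model. For a product of independent
blocks the parameter counts add.
- exponential (lambda): 1.
- categorical on 4 outcomes (probabilities sum to 1): 4-1 = 3.
- Gamma (shape, rate): 2.
- normal (mu, sigma^2): 2.
Total = 1 + 3 + 2 + 2 = 8.
1 parameter(s) fixed at known values: 8 - 1 = 7.
Dimension = 7

7


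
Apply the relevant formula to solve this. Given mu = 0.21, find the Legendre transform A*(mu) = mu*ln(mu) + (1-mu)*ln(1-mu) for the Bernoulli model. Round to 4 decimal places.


Legendre transform for Bernoulli:
A*(mu) = mu*log(mu) + (1-mu)*log(1-mu).
mu = 0.21, 1-mu = 0.79.
mu*log(mu) = 0.21*log(0.21) = -0.327736.
(1-mu)*log(1-mu) = 0.79*log(0.79) = -0.186221.
A* = -0.327736 + -0.186221 = -0.5140

-0.5140


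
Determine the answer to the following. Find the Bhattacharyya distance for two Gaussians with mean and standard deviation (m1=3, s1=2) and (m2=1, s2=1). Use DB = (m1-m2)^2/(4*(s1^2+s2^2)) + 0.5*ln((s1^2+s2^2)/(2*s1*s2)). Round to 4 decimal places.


Bhattacharyya distance between two Gaussians:
DB = (m1-m2)^2/(4*(s1^2+s2^2)) + (1/2)*ln((s1^2+s2^2)/(2*s1*s2)).
(m1-m2)^2 = (2)^2 = 4.
s1^2+s2^2 = 4 + 1 = 5.
term1 = 4/20 = 0.2.
term2 = 0.5*ln(5/4.0) = 0.111572.
DB = 0.2 + 0.111572 = 0.3116

0.3116


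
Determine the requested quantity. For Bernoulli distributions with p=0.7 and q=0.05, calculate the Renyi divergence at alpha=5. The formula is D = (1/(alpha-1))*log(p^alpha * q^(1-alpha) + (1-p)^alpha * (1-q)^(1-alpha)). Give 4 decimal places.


Renyi divergence of order alpha between Bernoulli distributions:
D = (1/(alpha-1))*log(p^alpha * q^(1-alpha) + (1-p)^alpha * (1-q)^(1-alpha)).
alpha = 5, p = 0.7, q = 0.05.
p^alpha * q^(1-alpha) = 0.7^5 * 0.05^-4 = 26891.2.
(1-p)^alpha * (1-q)^(1-alpha) = 0.3^5 * 0.95^-4 = 0.002983.
sum = 26891.2 + 0.002983 = 26891.202983.
D = (1/4)*log(26891.202983) = 2.5499

2.5499


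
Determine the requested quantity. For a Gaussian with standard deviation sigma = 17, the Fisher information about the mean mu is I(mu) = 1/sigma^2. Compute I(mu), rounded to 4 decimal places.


The Fisher information for the mean of a normal distribution is I(mu) = 1/sigma^2.
sigma = 17, so sigma^2 = 289.
I(mu) = 1/289 = 0.0035

0.0035


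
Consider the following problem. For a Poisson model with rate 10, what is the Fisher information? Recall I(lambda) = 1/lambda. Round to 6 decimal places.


Fisher information for Poisson: I(lambda) = 1/lambda.
lambda = 10.
I(lambda) = 1/10 = 0.100000

0.100000


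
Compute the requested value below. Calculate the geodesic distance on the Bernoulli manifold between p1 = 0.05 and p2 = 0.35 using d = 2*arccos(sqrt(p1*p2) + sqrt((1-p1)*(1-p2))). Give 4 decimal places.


Geodesic distance on Bernoulli manifold:
d(p1,p2) = 2*arccos(sqrt(p1*p2) + sqrt((1-p1)*(1-p2))).
sqrt(p1*p2) = sqrt(0.05*0.35) = 0.132288.
sqrt((1-p1)*(1-p2)) = sqrt(0.95*0.65) = 0.785812.
arg = 0.132288 + 0.785812 = 0.918099.
d = 2*arccos(0.918099) = 0.8151

0.8151


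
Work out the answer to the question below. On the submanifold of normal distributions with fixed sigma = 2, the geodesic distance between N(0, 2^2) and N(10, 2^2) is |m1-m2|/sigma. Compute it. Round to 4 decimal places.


On the fixed-variance normal subfamily, geodesic distance = |m1-m2|/sigma.
|0 - 10| = 10.
sigma = 2.
d = 10/2 = 5.0000

5.0000


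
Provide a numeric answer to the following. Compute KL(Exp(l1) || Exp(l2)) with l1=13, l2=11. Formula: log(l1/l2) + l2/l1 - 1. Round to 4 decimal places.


KL divergence for exponential family:
KL = log(l1/l2) + l2/l1 - 1.
log(13/11) = 0.167054.
11/13 = 0.846154.
KL = 0.167054 + 0.846154 - 1 = 0.0132

0.0132


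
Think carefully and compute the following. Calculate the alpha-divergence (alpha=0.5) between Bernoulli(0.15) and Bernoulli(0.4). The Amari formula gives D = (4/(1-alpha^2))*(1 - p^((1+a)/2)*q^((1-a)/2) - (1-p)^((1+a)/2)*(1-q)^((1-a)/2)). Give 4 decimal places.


Amari alpha-divergence:
D = (4/(1-alpha^2))*(1 - p^((1+a)/2)*q^((1-a)/2) - (1-p)^((1+a)/2)*(1-q)^((1-a)/2)).
alpha = 0.5, p = 0.15, q = 0.4.
e1 = (1+alpha)/2 = 0.75, e2 = (1-alpha)/2 = 0.25.
t1 = p^e1 * q^e2 = 0.15^0.75 * 0.4^0.25 = 0.191683.
t2 = (1-p)^e1 * (1-q)^e2 = 0.85^0.75 * 0.6^0.25 = 0.779116.
4/(1-alpha^2) = 5.333333.
D = 5.333333*(1 - 0.191683 - 0.779116) = 0.1557

0.1557


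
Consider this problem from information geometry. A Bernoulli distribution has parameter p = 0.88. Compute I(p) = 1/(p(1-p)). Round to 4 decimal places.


For Bernoulli(p), Fisher information is I(p) = 1/(p*(1-p)).
p = 0.88, 1-p = 0.12.
p*(1-p) = 0.1056.
I(p) = 1/0.1056 = 9.4697

9.4697


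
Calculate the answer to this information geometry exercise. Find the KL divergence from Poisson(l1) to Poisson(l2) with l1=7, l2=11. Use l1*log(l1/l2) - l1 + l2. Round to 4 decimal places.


KL divergence for Poisson:
KL = l1*log(l1/l2) - l1 + l2.
l1 = 7, l2 = 11.
log(7/11) = -0.451985.
l1*log(l1/l2) = 7 * -0.451985 = -3.163896.
KL = -3.163896 - 7 + 11 = 0.8361

0.8361


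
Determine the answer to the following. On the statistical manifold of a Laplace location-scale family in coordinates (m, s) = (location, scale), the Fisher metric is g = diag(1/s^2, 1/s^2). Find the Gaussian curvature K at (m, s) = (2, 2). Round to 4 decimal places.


The metric has the form g = (A dm^2 + B ds^2)/s^2 with A = 1, B = 1.
Substitute u = sqrt(A/B)*m: g = B*(du^2 + ds^2)/s^2, i.e. B times the
Poincare upper half-plane metric, which has constant Gaussian curvature -1.
Scaling a 2D metric by a constant c divides the Gaussian curvature by c,
so K = -1/B = -1/(1) = -1.0000 everywhere (the point (m, s) = (2, 2) is irrelevant:
the curvature is constant).
The requested Gaussian curvature is K = -1.0000.

-1.0000


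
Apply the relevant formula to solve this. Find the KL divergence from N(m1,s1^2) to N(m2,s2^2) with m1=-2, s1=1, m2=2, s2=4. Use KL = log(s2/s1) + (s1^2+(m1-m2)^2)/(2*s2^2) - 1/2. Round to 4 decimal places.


KL divergence between normal distributions:
KL = log(s2/s1) + (s1^2 + (m1-m2)^2)/(2*s2^2) - 1/2.
log(4/1) = 1.386294.
(1^2 + (-2-2)^2)/(2*4^2) = (1 + 16)/32 = 0.53125.
KL = 1.386294 + 0.53125 - 0.5 = 1.4175

1.4175


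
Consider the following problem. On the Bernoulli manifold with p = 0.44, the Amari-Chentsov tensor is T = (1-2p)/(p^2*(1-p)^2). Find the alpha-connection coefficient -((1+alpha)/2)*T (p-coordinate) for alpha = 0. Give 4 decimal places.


Skewness (Amari-Chentsov) tensor: T = (1-2p)/(p^2*(1-p)^2).
p = 0.44, 1-2p = 0.12, p^2 = 0.1936, (1-p)^2 = 0.3136.
T = 0.12/(0.1936 * 0.3136) = 1.976514.
In the p-coordinate, Gamma^(alpha) = Gamma^(0) - (alpha/2)*T with Gamma^(0) = (1/2)*g'(p) = -T/2,
so Gamma^(alpha) = -((1+alpha)/2)*T.
alpha = 0, -(1+alpha)/2 = -0.5.
Gamma = -0.5 * 1.976514 = -0.9883

-0.9883


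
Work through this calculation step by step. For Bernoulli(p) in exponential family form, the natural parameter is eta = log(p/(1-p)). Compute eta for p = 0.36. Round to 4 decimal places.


Natural parameter for Bernoulli: eta = log(p/(1-p)).
p = 0.36, 1-p = 0.64.
p/(1-p) = 0.5625.
eta = log(0.5625) = -0.5754

-0.5754


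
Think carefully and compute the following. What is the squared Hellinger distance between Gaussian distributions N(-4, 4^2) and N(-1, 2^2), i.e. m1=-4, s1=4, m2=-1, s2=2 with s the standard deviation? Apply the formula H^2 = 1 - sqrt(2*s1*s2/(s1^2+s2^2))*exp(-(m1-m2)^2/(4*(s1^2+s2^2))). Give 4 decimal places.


Squared Hellinger distance for Gaussians:
H^2 = 1 - sqrt(2*s1*s2/(s1^2+s2^2)) * exp(-(m1-m2)^2/(4*(s1^2+s2^2))).
s1^2 = 16, s2^2 = 4, s1^2+s2^2 = 20.
sqrt(2*4*2/(20)) = 0.894427.
(m1-m2)^2 = (-3)^2 = 9.
exp(-9/(4*20)) = exp(-0.1125) = 0.893597.
H^2 = 1 - 0.894427*0.893597 = 0.2007

0.2007


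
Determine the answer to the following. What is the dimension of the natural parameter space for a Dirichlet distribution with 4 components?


Exponential family dimension calculation:
Dirichlet with 4 components has 4 natural parameters.

4


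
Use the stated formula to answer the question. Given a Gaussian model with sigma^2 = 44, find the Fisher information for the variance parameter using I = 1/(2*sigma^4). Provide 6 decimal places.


Fisher information for variance: I(sigma^2) = 1/(2*sigma^4).
sigma^2 = 44, so sigma^4 = 1936.
I = 1/(2*1936) = 1/3872 = 0.000258

0.000258


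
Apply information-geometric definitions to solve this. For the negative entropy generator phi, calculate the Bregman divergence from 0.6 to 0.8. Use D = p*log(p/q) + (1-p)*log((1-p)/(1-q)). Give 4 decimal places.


Bregman divergence with negative entropy generator:
D = p*log(p/q) + (1-p)*log((1-p)/(1-q)).
p = 0.6, q = 0.8.
p*log(p/q) = 0.6*log(0.6/0.8) = -0.172609.
(1-p)*log((1-p)/(1-q)) = 0.4*log(0.4/0.2) = 0.277259.
D = -0.172609 + 0.277259 = 0.1046

0.1046


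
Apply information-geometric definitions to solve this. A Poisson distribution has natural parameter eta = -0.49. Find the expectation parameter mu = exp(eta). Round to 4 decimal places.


Expectation parameter for Poisson exponential family:
mu = exp(eta).
eta = -0.49.
mu = exp(-0.49) = 0.6126

0.6126


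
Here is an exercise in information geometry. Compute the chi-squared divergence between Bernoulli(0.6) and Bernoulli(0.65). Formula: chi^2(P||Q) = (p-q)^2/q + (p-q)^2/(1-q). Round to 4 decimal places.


Chi-squared divergence between Bernoulli distributions:
chi^2 = (p-q)^2/q + (p-q)^2/(1-q).
p = 0.6, q = 0.65, p-q = -0.05.
(p-q)^2 = 0.0025.
term1 = 0.0025/0.65 = 0.003846.
term2 = 0.0025/0.35 = 0.007143.
chi^2 = 0.003846 + 0.007143 = 0.0110

0.0110


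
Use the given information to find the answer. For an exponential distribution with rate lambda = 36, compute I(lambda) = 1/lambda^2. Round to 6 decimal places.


Fisher information for exponential: I(lambda) = 1/lambda^2.
lambda = 36, lambda^2 = 1296.
I = 1/1296 = 0.000772

0.000772


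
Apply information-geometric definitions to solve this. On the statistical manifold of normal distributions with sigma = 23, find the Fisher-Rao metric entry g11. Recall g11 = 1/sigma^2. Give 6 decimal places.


For the 2-parameter normal family, the Fisher metric has:
  g11 = 1/sigma^2, g22 = 2/sigma^2.
sigma = 23, sigma^2 = 529.
g11 = 0.001890

0.001890


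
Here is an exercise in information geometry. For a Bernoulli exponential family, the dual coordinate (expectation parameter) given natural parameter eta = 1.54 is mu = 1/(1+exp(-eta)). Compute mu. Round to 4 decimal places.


Dual coordinate (expectation parameter) for Bernoulli:
mu = 1/(1+exp(-eta)).
eta = 1.54.
exp(-eta) = exp(-1.54) = 0.214381.
mu = 1/(1+0.214381) = 0.8235

0.8235


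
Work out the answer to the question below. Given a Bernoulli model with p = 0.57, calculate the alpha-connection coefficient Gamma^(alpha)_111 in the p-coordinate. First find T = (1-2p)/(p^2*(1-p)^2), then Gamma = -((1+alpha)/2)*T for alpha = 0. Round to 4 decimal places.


Skewness (Amari-Chentsov) tensor: T = (1-2p)/(p^2*(1-p)^2).
p = 0.57, 1-2p = -0.14, p^2 = 0.3249, (1-p)^2 = 0.1849.
T = -0.14/(0.3249 * 0.1849) = -2.330459.
In the p-coordinate, Gamma^(alpha) = Gamma^(0) - (alpha/2)*T with Gamma^(0) = (1/2)*g'(p) = -T/2,
so Gamma^(alpha) = -((1+alpha)/2)*T.
alpha = 0, -(1+alpha)/2 = -0.5.
Gamma = -0.5 * -2.330459 = 1.1652

1.1652


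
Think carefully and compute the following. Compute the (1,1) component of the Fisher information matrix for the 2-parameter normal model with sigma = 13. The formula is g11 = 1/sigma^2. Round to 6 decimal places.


For the 2-parameter normal family, the Fisher metric has:
  g11 = 1/sigma^2, g22 = 2/sigma^2.
sigma = 13, sigma^2 = 169.
g11 = 0.005917

0.005917


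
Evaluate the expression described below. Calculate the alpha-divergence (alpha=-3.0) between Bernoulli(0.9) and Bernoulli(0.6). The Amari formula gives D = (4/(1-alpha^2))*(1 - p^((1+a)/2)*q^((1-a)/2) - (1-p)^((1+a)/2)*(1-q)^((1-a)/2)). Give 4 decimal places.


Amari alpha-divergence:
D = (4/(1-alpha^2))*(1 - p^((1+a)/2)*q^((1-a)/2) - (1-p)^((1+a)/2)*(1-q)^((1-a)/2)).
alpha = -3.0, p = 0.9, q = 0.6.
e1 = (1+alpha)/2 = -1.0, e2 = (1-alpha)/2 = 2.0.
t1 = p^e1 * q^e2 = 0.9^-1.0 * 0.6^2.0 = 0.4.
t2 = (1-p)^e1 * (1-q)^e2 = 0.1^-1.0 * 0.4^2.0 = 1.6.
4/(1-alpha^2) = -0.5.
D = -0.5*(1 - 0.4 - 1.6) = 0.5000

0.5000


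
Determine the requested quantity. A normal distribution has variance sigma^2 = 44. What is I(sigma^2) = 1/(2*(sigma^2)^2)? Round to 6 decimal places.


Fisher information for variance: I(sigma^2) = 1/(2*sigma^4).
sigma^2 = 44, so sigma^4 = 1936.
I = 1/(2*1936) = 1/3872 = 0.000258

0.000258


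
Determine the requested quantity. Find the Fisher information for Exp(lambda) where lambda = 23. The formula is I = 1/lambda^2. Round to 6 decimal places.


Fisher information for exponential: I(lambda) = 1/lambda^2.
lambda = 23, lambda^2 = 529.
I = 1/529 = 0.001890

0.001890


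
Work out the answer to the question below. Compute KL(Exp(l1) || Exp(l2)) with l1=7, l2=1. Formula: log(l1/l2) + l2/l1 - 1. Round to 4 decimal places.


KL divergence for exponential family:
KL = log(l1/l2) + l2/l1 - 1.
log(7/1) = 1.94591.
1/7 = 0.142857.
KL = 1.94591 + 0.142857 - 1 = 1.0888

1.0888


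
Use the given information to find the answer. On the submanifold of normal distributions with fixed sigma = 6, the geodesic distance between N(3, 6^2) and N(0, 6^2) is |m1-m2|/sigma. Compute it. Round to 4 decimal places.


On the fixed-variance normal subfamily, geodesic distance = |m1-m2|/sigma.
|3 - 0| = 3.
sigma = 6.
d = 3/6 = 0.5000

0.5000


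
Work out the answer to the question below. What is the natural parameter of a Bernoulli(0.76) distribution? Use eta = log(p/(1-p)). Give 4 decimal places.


Natural parameter for Bernoulli: eta = log(p/(1-p)).
p = 0.76, 1-p = 0.24.
p/(1-p) = 3.166667.
eta = log(3.166667) = 1.1527

1.1527


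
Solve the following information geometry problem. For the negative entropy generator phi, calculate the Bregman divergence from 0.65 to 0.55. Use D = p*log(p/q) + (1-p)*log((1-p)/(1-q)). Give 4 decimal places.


Bregman divergence with negative entropy generator:
D = p*log(p/q) + (1-p)*log((1-p)/(1-q)).
p = 0.65, q = 0.55.
p*log(p/q) = 0.65*log(0.65/0.55) = 0.108585.
(1-p)*log((1-p)/(1-q)) = 0.35*log(0.35/0.45) = -0.08796.
D = 0.108585 + -0.08796 = 0.0206

0.0206
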